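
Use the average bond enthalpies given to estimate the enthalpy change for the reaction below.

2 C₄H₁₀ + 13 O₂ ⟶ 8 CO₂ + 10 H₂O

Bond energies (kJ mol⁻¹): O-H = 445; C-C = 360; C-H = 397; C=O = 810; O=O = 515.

ΔH ≈ −5065 kJ

Bonds broken (reactants):
  C-C: 6 × 360 = 2160
  C-H: 20 × 397 = 7940
  O=O: 13 × 515 = 6695
  Σ(broken) = 16795 kJ
Bonds formed (products):
  C=O: 16 × 810 = 12960
  O-H: 20 × 445 = 8900
  Σ(formed) = 21860 kJ
ΔH = Σ(broken) − Σ(formed) = 16795 − 21860 = −5065 kJ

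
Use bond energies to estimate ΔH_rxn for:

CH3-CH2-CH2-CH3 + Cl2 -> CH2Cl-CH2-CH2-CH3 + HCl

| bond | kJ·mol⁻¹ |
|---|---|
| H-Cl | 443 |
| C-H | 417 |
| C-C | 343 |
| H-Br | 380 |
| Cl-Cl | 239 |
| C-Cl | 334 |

ΔH ≈ −121 kJ

Bonds broken (reactants):
  C-C: 3 × 343 = 1029
  C-H: 10 × 417 = 4170
  Cl-Cl: 1 × 239 = 239
  Σ(broken) = 5438 kJ
Bonds formed (products):
  C-C: 3 × 343 = 1029
  C-Cl: 1 × 334 = 334
  C-H: 9 × 417 = 3753
  H-Cl: 1 × 443 = 443
  Σ(formed) = 5559 kJ
ΔH = Σ(broken) − Σ(formed) = 5438 − 5559 = −121 kJ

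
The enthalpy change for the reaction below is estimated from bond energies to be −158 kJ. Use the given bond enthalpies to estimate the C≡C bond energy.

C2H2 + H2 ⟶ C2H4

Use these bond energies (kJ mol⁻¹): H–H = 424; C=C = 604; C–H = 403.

D(C≡C) ≈ 828 kJ/mol

Let D be the C≡C bond energy.
Σ(broken) = 1×D + 2×403 + 1×424 = 1230 + D
Σ(formed) = 4×403 + 1×604 = 2216
ΔH = Σ(broken) − Σ(formed) = (1230 + D) − (2216) = −986 + D
Setting this equal to −158 kJ gives D = 828 kJ/mol.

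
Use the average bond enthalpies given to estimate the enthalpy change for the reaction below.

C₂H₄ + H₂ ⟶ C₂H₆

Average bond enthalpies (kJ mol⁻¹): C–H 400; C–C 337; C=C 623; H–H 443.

Bonds broken (reactants):
  C–H: 4 × 400 = 1600
  C=C: 1 × 623 = 623
  H–H: 1 × 443 = 443
  Σ(broken) = 2666 kJ
Bonds formed (products):
  C–C: 1 × 337 = 337
  C–H: 6 × 400 = 2400
  Σ(formed) = 2737 kJ
ΔH = Σ(broken) − Σ(formed) = 2666 − 2737 = −71 kJ

ΔH ≈ −71 kJ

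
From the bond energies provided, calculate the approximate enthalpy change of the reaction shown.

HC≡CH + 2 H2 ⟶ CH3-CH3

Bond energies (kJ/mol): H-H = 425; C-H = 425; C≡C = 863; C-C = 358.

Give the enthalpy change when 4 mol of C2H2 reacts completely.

ΔH = −1380 kJ

Bonds broken (reactants):
  C≡C: 1 × 863 = 863
  C-H: 2 × 425 = 850
  H-H: 2 × 425 = 850
  Σ(broken) = 2563 kJ
Bonds formed (products):
  C-C: 1 × 358 = 358
  C-H: 6 × 425 = 2550
  Σ(formed) = 2908 kJ
ΔH = Σ(broken) − Σ(formed) = 2563 − 2908 = −345 kJ
For 4× the reaction as written: 4 × (−345) = −1380 kJ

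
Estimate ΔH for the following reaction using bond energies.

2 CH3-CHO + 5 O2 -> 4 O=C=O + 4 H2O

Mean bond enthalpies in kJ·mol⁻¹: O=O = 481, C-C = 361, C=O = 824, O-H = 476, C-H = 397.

ΔH ≈ −2449 kJ

Bonds broken (reactants):
  C-C: 2 × 361 = 722
  C-H: 8 × 397 = 3176
  C=O: 2 × 824 = 1648
  O=O: 5 × 481 = 2405
  Σ(broken) = 7951 kJ
Bonds formed (products):
  C=O: 8 × 824 = 6592
  O-H: 8 × 476 = 3808
  Σ(formed) = 10400 kJ
ΔH = Σ(broken) − Σ(formed) = 7951 − 10400 = −2449 kJ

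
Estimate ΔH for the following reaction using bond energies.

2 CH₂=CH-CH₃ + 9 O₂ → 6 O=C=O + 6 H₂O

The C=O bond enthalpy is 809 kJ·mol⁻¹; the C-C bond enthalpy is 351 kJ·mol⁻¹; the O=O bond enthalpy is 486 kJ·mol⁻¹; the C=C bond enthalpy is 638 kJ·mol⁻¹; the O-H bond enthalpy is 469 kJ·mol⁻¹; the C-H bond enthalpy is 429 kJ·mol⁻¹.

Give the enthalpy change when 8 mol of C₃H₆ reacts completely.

Bonds broken (reactants):
  C-C: 2 × 351 = 702
  C-H: 12 × 429 = 5148
  C=C: 2 × 638 = 1276
  O=O: 9 × 486 = 4374
  Σ(broken) = 11500 kJ
Bonds formed (products):
  C=O: 12 × 809 = 9708
  O-H: 12 × 469 = 5628
  Σ(formed) = 15336 kJ
ΔH = Σ(broken) − Σ(formed) = 11500 − 15336 = −3836 kJ
For 4× the reaction as written: 4 × (−3836) = −15344 kJ

ΔH = −15344 kJ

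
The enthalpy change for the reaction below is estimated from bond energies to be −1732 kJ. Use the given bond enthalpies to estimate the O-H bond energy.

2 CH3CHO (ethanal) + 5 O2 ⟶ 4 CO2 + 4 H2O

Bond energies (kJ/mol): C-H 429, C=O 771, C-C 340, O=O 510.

D(O-H) ≈ 471 kJ/mol

Let D be the O-H bond energy.
Σ(broken) = 2×340 + 8×429 + 2×771 + 5×510 = 8204
Σ(formed) = 8×771 + 8×D = 6168 + 8D
ΔH = Σ(broken) − Σ(formed) = (8204) − (6168 + 8D) = +2036 − 8D
Setting this equal to −1732 kJ gives 8D = 3768, so D = 471 kJ/mol.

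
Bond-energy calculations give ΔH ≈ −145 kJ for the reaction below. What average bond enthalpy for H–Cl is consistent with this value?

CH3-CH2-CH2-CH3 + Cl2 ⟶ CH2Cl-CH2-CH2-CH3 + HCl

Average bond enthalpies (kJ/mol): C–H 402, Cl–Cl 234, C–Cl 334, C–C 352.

D(H–Cl) ≈ 447 kJ/mol

Let D be the H–Cl bond energy.
Σ(broken) = 3×352 + 10×402 + 1×234 = 5310
Σ(formed) = 3×352 + 1×334 + 9×402 + 1×D = 5008 + D
ΔH = Σ(broken) − Σ(formed) = (5310) − (5008 + D) = +302 − D
Setting this equal to −145 kJ gives D = 447 kJ/mol.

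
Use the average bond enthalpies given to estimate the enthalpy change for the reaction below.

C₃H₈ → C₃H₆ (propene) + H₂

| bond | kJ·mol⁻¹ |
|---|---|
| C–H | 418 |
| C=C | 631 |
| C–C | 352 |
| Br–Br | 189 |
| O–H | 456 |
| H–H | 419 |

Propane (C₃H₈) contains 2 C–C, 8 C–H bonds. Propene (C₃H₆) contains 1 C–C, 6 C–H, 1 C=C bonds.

ΔH ≈ +138 kJ

Bonds broken (reactants):
  C–C: 2 × 352 = 704
  C–H: 8 × 418 = 3344
  Σ(broken) = 4048 kJ
Bonds formed (products):
  C–C: 1 × 352 = 352
  C–H: 6 × 418 = 2508
  C=C: 1 × 631 = 631
  H–H: 1 × 419 = 419
  Σ(formed) = 3910 kJ
ΔH = Σ(broken) − Σ(formed) = 4048 − 3910 = +138 kJ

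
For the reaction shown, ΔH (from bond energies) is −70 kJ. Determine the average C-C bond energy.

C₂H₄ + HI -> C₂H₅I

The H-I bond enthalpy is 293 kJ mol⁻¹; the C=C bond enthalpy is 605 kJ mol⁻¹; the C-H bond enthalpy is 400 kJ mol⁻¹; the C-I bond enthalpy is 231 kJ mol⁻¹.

Let D be the C-C bond energy.
Σ(broken) = 4×400 + 1×605 + 1×293 = 2498
Σ(formed) = 1×D + 5×400 + 1×231 = 2231 + D
ΔH = Σ(broken) − Σ(formed) = (2498) − (2231 + D) = +267 − D
Setting this equal to −70 kJ gives D = 337 kJ/mol.

D(C-C) ≈ 337 kJ/mol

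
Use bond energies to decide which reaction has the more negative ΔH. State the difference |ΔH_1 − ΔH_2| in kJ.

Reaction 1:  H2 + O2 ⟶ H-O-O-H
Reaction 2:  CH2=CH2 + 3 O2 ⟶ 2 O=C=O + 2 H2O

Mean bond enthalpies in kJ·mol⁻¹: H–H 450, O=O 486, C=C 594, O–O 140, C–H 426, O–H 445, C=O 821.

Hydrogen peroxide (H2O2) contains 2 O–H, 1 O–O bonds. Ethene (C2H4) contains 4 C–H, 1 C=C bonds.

Reaction 1:
  Bonds broken (reactants):
    H–H: 1 × 450 = 450
    O=O: 1 × 486 = 486
    Σ(broken) = 936 kJ
  Bonds formed (products):
    O–H: 2 × 445 = 890
    O–O: 1 × 140 = 140
    Σ(formed) = 1030 kJ
  ΔH_1 = 936 − 1030 = −94 kJ
Reaction 2:
  Bonds broken (reactants):
    C–H: 4 × 426 = 1704
    C=C: 1 × 594 = 594
    O=O: 3 × 486 = 1458
    Σ(broken) = 3756 kJ
  Bonds formed (products):
    C=O: 4 × 821 = 3284
    O–H: 4 × 445 = 1780
    Σ(formed) = 5064 kJ
  ΔH_2 = 3756 − 5064 = −1308 kJ
ΔH_1 − ΔH_2 = +1214 kJ, so reaction 2 has the more negative ΔH; |ΔH_1 − ΔH_2| = 1214 kJ.

Reaction 2, by 1214 kJ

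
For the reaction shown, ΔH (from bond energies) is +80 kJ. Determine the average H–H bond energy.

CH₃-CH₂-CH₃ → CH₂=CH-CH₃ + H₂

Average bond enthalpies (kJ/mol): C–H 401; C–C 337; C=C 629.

Let D be the H–H bond energy.
Σ(broken) = 2×337 + 8×401 = 3882
Σ(formed) = 1×337 + 6×401 + 1×629 + 1×D = 3372 + D
ΔH = Σ(broken) − Σ(formed) = (3882) − (3372 + D) = +510 − D
Setting this equal to +80 kJ gives D = 430 kJ/mol.

D(H–H) ≈ 430 kJ/mol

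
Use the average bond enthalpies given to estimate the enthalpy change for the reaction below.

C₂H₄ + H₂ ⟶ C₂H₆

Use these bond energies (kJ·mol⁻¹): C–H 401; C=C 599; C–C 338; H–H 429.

ΔH ≈ −112 kJ

Bonds broken (reactants):
  C–H: 4 × 401 = 1604
  C=C: 1 × 599 = 599
  H–H: 1 × 429 = 429
  Σ(broken) = 2632 kJ
Bonds formed (products):
  C–C: 1 × 338 = 338
  C–H: 6 × 401 = 2406
  Σ(formed) = 2744 kJ
ΔH = Σ(broken) − Σ(formed) = 2632 − 2744 = −112 kJ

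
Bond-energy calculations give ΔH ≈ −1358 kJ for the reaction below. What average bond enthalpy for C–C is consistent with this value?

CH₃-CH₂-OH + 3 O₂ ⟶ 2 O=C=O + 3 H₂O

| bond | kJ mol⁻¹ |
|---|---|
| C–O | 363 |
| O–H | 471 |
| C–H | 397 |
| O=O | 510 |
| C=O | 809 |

D(C–C) ≈ 355 kJ/mol

Let D be the C–C bond energy.
Σ(broken) = 1×D + 5×397 + 1×363 + 1×471 + 3×510 = 4349 + D
Σ(formed) = 4×809 + 6×471 = 6062
ΔH = Σ(broken) − Σ(formed) = (4349 + D) − (6062) = −1713 + D
Setting this equal to −1358 kJ gives D = 355 kJ/mol.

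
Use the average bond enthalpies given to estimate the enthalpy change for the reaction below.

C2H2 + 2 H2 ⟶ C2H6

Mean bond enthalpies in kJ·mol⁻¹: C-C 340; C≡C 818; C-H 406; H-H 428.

ΔH ≈ −290 kJ

Bonds broken (reactants):
  C≡C: 1 × 818 = 818
  C-H: 2 × 406 = 812
  H-H: 2 × 428 = 856
  Σ(broken) = 2486 kJ
Bonds formed (products):
  C-C: 1 × 340 = 340
  C-H: 6 × 406 = 2436
  Σ(formed) = 2776 kJ
ΔH = Σ(broken) − Σ(formed) = 2486 − 2776 = −290 kJ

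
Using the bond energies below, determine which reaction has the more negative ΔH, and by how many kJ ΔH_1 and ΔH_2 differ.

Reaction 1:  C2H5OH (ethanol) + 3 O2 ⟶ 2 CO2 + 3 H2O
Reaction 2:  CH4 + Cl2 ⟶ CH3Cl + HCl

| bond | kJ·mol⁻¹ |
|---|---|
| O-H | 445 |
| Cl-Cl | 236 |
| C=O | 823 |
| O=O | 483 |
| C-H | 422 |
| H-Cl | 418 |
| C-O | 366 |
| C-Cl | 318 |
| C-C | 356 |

Reaction 1:
  Bonds broken (reactants):
    C-C: 1 × 356 = 356
    C-H: 5 × 422 = 2110
    C-O: 1 × 366 = 366
    O-H: 1 × 445 = 445
    O=O: 3 × 483 = 1449
    Σ(broken) = 4726 kJ
  Bonds formed (products):
    C=O: 4 × 823 = 3292
    O-H: 6 × 445 = 2670
    Σ(formed) = 5962 kJ
  ΔH_1 = 4726 − 5962 = −1236 kJ
Reaction 2:
  Bonds broken (reactants):
    C-H: 4 × 422 = 1688
    Cl-Cl: 1 × 236 = 236
    Σ(broken) = 1924 kJ
  Bonds formed (products):
    C-Cl: 1 × 318 = 318
    C-H: 3 × 422 = 1266
    H-Cl: 1 × 418 = 418
    Σ(formed) = 2002 kJ
  ΔH_2 = 1924 − 2002 = −78 kJ
ΔH_1 − ΔH_2 = −1158 kJ, so reaction 1 has the more negative ΔH; |ΔH_1 − ΔH_2| = 1158 kJ.

Reaction 1, by 1158 kJ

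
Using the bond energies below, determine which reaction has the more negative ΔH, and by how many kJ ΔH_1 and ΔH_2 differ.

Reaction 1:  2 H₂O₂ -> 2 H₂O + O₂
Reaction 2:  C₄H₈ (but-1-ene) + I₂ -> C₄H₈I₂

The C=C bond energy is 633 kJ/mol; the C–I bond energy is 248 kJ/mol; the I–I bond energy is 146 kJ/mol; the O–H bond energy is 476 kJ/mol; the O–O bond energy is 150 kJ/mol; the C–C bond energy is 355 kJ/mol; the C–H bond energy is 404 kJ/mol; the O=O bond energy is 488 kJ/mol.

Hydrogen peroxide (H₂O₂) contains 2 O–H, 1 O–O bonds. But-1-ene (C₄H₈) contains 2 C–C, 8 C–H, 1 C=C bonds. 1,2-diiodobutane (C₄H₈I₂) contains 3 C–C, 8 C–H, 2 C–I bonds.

Reaction 1, by 116 kJ

Reaction 1:
  Bonds broken (reactants):
    O–H: 4 × 476 = 1904
    O–O: 2 × 150 = 300
    Σ(broken) = 2204 kJ
  Bonds formed (products):
    O–H: 4 × 476 = 1904
    O=O: 1 × 488 = 488
    Σ(formed) = 2392 kJ
  ΔH_1 = 2204 − 2392 = −188 kJ
Reaction 2:
  Bonds broken (reactants):
    C–C: 2 × 355 = 710
    C–H: 8 × 404 = 3232
    C=C: 1 × 633 = 633
    I–I: 1 × 146 = 146
    Σ(broken) = 4721 kJ
  Bonds formed (products):
    C–C: 3 × 355 = 1065
    C–H: 8 × 404 = 3232
    C–I: 2 × 248 = 496
    Σ(formed) = 4793 kJ
  ΔH_2 = 4721 − 4793 = −72 kJ
ΔH_1 − ΔH_2 = −116 kJ, so reaction 1 has the more negative ΔH; |ΔH_1 − ΔH_2| = 116 kJ.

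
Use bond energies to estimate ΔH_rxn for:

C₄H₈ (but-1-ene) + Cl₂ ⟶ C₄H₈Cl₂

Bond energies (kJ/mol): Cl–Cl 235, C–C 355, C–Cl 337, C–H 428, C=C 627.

Bonds broken (reactants):
  C–C: 2 × 355 = 710
  C–H: 8 × 428 = 3424
  C=C: 1 × 627 = 627
  Cl–Cl: 1 × 235 = 235
  Σ(broken) = 4996 kJ
Bonds formed (products):
  C–C: 3 × 355 = 1065
  C–Cl: 2 × 337 = 674
  C–H: 8 × 428 = 3424
  Σ(formed) = 5163 kJ
ΔH = Σ(broken) − Σ(formed) = 4996 − 5163 = −167 kJ

ΔH ≈ −167 kJ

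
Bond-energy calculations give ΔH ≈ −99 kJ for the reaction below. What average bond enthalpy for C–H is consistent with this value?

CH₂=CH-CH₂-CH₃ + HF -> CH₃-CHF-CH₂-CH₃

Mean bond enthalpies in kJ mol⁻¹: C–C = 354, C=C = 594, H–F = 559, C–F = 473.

D(C–H) ≈ 425 kJ/mol

Let D be the C–H bond energy.
Σ(broken) = 2×354 + 8×D + 1×594 + 1×559 = 1861 + 8D
Σ(formed) = 3×354 + 1×473 + 9×D = 1535 + 9D
ΔH = Σ(broken) − Σ(formed) = (1861 + 8D) − (1535 + 9D) = +326 − D
Setting this equal to −99 kJ gives D = 425 kJ/mol.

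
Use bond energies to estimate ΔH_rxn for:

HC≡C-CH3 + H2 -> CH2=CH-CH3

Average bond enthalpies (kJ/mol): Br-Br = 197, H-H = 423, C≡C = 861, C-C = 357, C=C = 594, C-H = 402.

ΔH ≈ −114 kJ

Bonds broken (reactants):
  C≡C: 1 × 861 = 861
  C-C: 1 × 357 = 357
  C-H: 4 × 402 = 1608
  H-H: 1 × 423 = 423
  Σ(broken) = 3249 kJ
Bonds formed (products):
  C-C: 1 × 357 = 357
  C-H: 6 × 402 = 2412
  C=C: 1 × 594 = 594
  Σ(formed) = 3363 kJ
ΔH = Σ(broken) − Σ(formed) = 3249 − 3363 = −114 kJ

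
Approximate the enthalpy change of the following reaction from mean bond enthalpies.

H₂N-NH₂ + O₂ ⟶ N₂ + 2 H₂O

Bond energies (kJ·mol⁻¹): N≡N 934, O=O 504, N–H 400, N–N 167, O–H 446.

Bonds broken (reactants):
  N–H: 4 × 400 = 1600
  N–N: 1 × 167 = 167
  O=O: 1 × 504 = 504
  Σ(broken) = 2271 kJ
Bonds formed (products):
  N≡N: 1 × 934 = 934
  O–H: 4 × 446 = 1784
  Σ(formed) = 2718 kJ
ΔH = Σ(broken) − Σ(formed) = 2271 − 2718 = −447 kJ

ΔH ≈ −447 kJ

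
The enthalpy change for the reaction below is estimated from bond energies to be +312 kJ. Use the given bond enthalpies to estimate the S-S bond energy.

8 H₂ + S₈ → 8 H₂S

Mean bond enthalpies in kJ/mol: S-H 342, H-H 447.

Let D be the S-S bond energy.
Σ(broken) = 8×447 + 8×D = 3576 + 8D
Σ(formed) = 16×342 = 5472
ΔH = Σ(broken) − Σ(formed) = (3576 + 8D) − (5472) = −1896 + 8D
Setting this equal to +312 kJ gives 8D = 2208, so D = 276 kJ/mol.

D(S-S) ≈ 276 kJ/mol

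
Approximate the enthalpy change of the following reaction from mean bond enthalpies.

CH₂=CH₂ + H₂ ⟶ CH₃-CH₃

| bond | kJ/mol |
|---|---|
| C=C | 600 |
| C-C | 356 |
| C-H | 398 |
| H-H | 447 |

Bonds broken (reactants):
  C-H: 4 × 398 = 1592
  C=C: 1 × 600 = 600
  H-H: 1 × 447 = 447
  Σ(broken) = 2639 kJ
Bonds formed (products):
  C-C: 1 × 356 = 356
  C-H: 6 × 398 = 2388
  Σ(formed) = 2744 kJ
ΔH = Σ(broken) − Σ(formed) = 2639 − 2744 = −105 kJ

ΔH ≈ −105 kJ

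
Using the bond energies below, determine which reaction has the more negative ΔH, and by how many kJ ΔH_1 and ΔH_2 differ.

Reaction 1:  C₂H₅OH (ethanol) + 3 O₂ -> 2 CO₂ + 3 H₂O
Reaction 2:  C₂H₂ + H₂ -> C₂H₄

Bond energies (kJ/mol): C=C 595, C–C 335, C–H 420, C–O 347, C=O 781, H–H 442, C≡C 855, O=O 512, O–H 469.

Reaction 1, by 1013 kJ

Reaction 1:
  Bonds broken (reactants):
    C–C: 1 × 335 = 335
    C–H: 5 × 420 = 2100
    C–O: 1 × 347 = 347
    O–H: 1 × 469 = 469
    O=O: 3 × 512 = 1536
    Σ(broken) = 4787 kJ
  Bonds formed (products):
    C=O: 4 × 781 = 3124
    O–H: 6 × 469 = 2814
    Σ(formed) = 5938 kJ
  ΔH_1 = 4787 − 5938 = −1151 kJ
Reaction 2:
  Bonds broken (reactants):
    C≡C: 1 × 855 = 855
    C–H: 2 × 420 = 840
    H–H: 1 × 442 = 442
    Σ(broken) = 2137 kJ
  Bonds formed (products):
    C–H: 4 × 420 = 1680
    C=C: 1 × 595 = 595
    Σ(formed) = 2275 kJ
  ΔH_2 = 2137 − 2275 = −138 kJ
ΔH_1 − ΔH_2 = −1013 kJ, so reaction 1 has the more negative ΔH; |ΔH_1 − ΔH_2| = 1013 kJ.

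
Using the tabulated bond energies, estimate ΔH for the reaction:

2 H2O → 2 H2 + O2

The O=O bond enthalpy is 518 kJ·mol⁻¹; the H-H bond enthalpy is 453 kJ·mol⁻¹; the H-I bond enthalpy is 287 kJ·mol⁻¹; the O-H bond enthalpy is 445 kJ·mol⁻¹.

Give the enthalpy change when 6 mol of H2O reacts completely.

ΔH = +1068 kJ

Bonds broken (reactants):
  O-H: 4 × 445 = 1780
  Σ(broken) = 1780 kJ
Bonds formed (products):
  H-H: 2 × 453 = 906
  O=O: 1 × 518 = 518
  Σ(formed) = 1424 kJ
ΔH = Σ(broken) − Σ(formed) = 1780 − 1424 = +356 kJ
For 3× the reaction as written: 3 × (+356) = +1068 kJ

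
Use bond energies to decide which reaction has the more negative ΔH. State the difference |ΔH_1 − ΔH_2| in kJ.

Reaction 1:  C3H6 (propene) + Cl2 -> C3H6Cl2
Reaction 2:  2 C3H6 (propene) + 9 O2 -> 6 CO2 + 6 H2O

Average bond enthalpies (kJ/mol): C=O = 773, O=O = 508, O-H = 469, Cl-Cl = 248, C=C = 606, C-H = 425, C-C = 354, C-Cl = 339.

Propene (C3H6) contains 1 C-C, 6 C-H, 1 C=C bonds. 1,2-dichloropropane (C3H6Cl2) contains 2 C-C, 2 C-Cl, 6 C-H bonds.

Reaction 2, by 3134 kJ

Reaction 1:
  Bonds broken (reactants):
    C-C: 1 × 354 = 354
    C-H: 6 × 425 = 2550
    C=C: 1 × 606 = 606
    Cl-Cl: 1 × 248 = 248
    Σ(broken) = 3758 kJ
  Bonds formed (products):
    C-C: 2 × 354 = 708
    C-Cl: 2 × 339 = 678
    C-H: 6 × 425 = 2550
    Σ(formed) = 3936 kJ
  ΔH_1 = 3758 − 3936 = −178 kJ
Reaction 2:
  Bonds broken (reactants):
    C-C: 2 × 354 = 708
    C-H: 12 × 425 = 5100
    C=C: 2 × 606 = 1212
    O=O: 9 × 508 = 4572
    Σ(broken) = 11592 kJ
  Bonds formed (products):
    C=O: 12 × 773 = 9276
    O-H: 12 × 469 = 5628
    Σ(formed) = 14904 kJ
  ΔH_2 = 11592 − 14904 = −3312 kJ
ΔH_1 − ΔH_2 = +3134 kJ, so reaction 2 has the more negative ΔH; |ΔH_1 − ΔH_2| = 3134 kJ.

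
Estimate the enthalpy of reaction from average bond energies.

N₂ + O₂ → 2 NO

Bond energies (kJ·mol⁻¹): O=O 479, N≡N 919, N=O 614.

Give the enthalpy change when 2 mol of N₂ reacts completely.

ΔH = +340 kJ

Bonds broken (reactants):
  N≡N: 1 × 919 = 919
  O=O: 1 × 479 = 479
  Σ(broken) = 1398 kJ
Bonds formed (products):
  N=O: 2 × 614 = 1228
  Σ(formed) = 1228 kJ
ΔH = Σ(broken) − Σ(formed) = 1398 − 1228 = +170 kJ
For 2× the reaction as written: 2 × (+170) = +340 kJ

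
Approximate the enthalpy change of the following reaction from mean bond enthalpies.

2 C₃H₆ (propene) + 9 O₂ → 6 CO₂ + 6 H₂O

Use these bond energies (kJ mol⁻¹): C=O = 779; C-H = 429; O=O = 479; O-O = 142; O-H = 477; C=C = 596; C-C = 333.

Bonds broken (reactants):
  C-C: 2 × 333 = 666
  C-H: 12 × 429 = 5148
  C=C: 2 × 596 = 1192
  O=O: 9 × 479 = 4311
  Σ(broken) = 11317 kJ
Bonds formed (products):
  C=O: 12 × 779 = 9348
  O-H: 12 × 477 = 5724
  Σ(formed) = 15072 kJ
ΔH = Σ(broken) − Σ(formed) = 11317 − 15072 = −3755 kJ

ΔH ≈ −3755 kJ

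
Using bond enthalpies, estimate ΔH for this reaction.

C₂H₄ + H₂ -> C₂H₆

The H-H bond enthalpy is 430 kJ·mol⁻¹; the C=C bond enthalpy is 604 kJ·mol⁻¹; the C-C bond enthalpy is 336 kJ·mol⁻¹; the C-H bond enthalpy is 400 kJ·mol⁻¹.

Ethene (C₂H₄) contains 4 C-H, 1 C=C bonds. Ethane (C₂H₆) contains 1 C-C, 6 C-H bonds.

ΔH ≈ −102 kJ

Bonds broken (reactants):
  C-H: 4 × 400 = 1600
  C=C: 1 × 604 = 604
  H-H: 1 × 430 = 430
  Σ(broken) = 2634 kJ
Bonds formed (products):
  C-C: 1 × 336 = 336
  C-H: 6 × 400 = 2400
  Σ(formed) = 2736 kJ
ΔH = Σ(broken) − Σ(formed) = 2634 − 2736 = −102 kJ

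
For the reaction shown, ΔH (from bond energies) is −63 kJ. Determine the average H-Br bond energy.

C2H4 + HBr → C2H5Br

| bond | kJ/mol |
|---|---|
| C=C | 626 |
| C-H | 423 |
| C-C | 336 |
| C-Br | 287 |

D(H-Br) ≈ 357 kJ/mol

Let D be the H-Br bond energy.
Σ(broken) = 4×423 + 1×626 + 1×D = 2318 + D
Σ(formed) = 1×287 + 1×336 + 5×423 = 2738
ΔH = Σ(broken) − Σ(formed) = (2318 + D) − (2738) = −420 + D
Setting this equal to −63 kJ gives D = 357 kJ/mol.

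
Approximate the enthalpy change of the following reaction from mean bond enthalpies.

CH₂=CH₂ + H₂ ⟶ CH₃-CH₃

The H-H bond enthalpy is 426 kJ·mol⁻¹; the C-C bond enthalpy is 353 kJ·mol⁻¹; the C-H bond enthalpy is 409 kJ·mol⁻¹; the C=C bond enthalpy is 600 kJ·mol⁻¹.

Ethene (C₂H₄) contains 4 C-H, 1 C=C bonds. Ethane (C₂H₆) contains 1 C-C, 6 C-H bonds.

Bonds broken (reactants):
  C-H: 4 × 409 = 1636
  C=C: 1 × 600 = 600
  H-H: 1 × 426 = 426
  Σ(broken) = 2662 kJ
Bonds formed (products):
  C-C: 1 × 353 = 353
  C-H: 6 × 409 = 2454
  Σ(formed) = 2807 kJ
ΔH = Σ(broken) − Σ(formed) = 2662 − 2807 = −145 kJ

ΔH ≈ −145 kJ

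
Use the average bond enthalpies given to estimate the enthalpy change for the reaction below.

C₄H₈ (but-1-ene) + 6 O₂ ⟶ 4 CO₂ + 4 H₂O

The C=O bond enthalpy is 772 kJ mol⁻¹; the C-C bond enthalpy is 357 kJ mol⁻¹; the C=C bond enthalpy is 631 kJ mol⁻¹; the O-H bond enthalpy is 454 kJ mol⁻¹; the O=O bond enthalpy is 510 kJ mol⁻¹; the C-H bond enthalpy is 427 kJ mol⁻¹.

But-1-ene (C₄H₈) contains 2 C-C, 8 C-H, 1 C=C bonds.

ΔH ≈ −1987 kJ

Bonds broken (reactants):
  C-C: 2 × 357 = 714
  C-H: 8 × 427 = 3416
  C=C: 1 × 631 = 631
  O=O: 6 × 510 = 3060
  Σ(broken) = 7821 kJ
Bonds formed (products):
  C=O: 8 × 772 = 6176
  O-H: 8 × 454 = 3632
  Σ(formed) = 9808 kJ
ΔH = Σ(broken) − Σ(formed) = 7821 − 9808 = −1987 kJ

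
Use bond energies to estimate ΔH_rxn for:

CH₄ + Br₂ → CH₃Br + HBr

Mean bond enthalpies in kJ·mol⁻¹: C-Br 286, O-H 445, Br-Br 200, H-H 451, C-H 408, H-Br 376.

ΔH ≈ −54 kJ

Bonds broken (reactants):
  Br-Br: 1 × 200 = 200
  C-H: 4 × 408 = 1632
  Σ(broken) = 1832 kJ
Bonds formed (products):
  C-Br: 1 × 286 = 286
  C-H: 3 × 408 = 1224
  H-Br: 1 × 376 = 376
  Σ(formed) = 1886 kJ
ΔH = Σ(broken) − Σ(formed) = 1832 − 1886 = −54 kJ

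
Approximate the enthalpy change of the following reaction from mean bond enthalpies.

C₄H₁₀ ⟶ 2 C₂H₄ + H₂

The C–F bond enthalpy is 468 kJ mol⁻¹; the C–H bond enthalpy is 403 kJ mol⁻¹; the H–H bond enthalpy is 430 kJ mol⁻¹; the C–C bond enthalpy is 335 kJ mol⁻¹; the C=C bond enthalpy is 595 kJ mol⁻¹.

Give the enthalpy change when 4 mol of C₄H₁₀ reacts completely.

Bonds broken (reactants):
  C–C: 3 × 335 = 1005
  C–H: 10 × 403 = 4030
  Σ(broken) = 5035 kJ
Bonds formed (products):
  C–H: 8 × 403 = 3224
  C=C: 2 × 595 = 1190
  H–H: 1 × 430 = 430
  Σ(formed) = 4844 kJ
ΔH = Σ(broken) − Σ(formed) = 5035 − 4844 = +191 kJ
For 4× the reaction as written: 4 × (+191) = +764 kJ

ΔH = +764 kJ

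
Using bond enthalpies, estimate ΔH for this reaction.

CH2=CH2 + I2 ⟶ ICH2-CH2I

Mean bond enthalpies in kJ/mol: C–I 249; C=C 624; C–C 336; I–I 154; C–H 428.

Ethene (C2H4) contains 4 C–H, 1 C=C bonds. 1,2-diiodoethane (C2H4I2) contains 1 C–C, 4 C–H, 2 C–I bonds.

ΔH ≈ −56 kJ

Bonds broken (reactants):
  C–H: 4 × 428 = 1712
  C=C: 1 × 624 = 624
  I–I: 1 × 154 = 154
  Σ(broken) = 2490 kJ
Bonds formed (products):
  C–C: 1 × 336 = 336
  C–H: 4 × 428 = 1712
  C–I: 2 × 249 = 498
  Σ(formed) = 2546 kJ
ΔH = Σ(broken) − Σ(formed) = 2490 − 2546 = −56 kJ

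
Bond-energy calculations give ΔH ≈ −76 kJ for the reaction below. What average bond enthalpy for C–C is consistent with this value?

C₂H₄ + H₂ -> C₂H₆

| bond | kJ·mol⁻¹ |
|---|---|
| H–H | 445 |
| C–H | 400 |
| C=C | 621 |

Let D be the C–C bond energy.
Σ(broken) = 4×400 + 1×621 + 1×445 = 2666
Σ(formed) = 1×D + 6×400 = 2400 + D
ΔH = Σ(broken) − Σ(formed) = (2666) − (2400 + D) = +266 − D
Setting this equal to −76 kJ gives D = 342 kJ/mol.

D(C–C) ≈ 342 kJ/mol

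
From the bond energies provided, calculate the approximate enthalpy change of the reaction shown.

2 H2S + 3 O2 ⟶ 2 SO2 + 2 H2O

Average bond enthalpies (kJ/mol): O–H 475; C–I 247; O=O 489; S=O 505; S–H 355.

ΔH ≈ −1033 kJ

Bonds broken (reactants):
  O=O: 3 × 489 = 1467
  S–H: 4 × 355 = 1420
  Σ(broken) = 2887 kJ
Bonds formed (products):
  O–H: 4 × 475 = 1900
  S=O: 4 × 505 = 2020
  Σ(formed) = 3920 kJ
ΔH = Σ(broken) − Σ(formed) = 2887 − 3920 = −1033 kJ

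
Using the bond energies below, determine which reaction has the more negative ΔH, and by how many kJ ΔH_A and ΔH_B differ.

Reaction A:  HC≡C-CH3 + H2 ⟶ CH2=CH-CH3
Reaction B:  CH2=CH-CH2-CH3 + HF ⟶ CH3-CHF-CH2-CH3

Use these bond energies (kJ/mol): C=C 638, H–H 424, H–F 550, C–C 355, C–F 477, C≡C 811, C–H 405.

Reaction A:
  Bonds broken (reactants):
    C≡C: 1 × 811 = 811
    C–C: 1 × 355 = 355
    C–H: 4 × 405 = 1620
    H–H: 1 × 424 = 424
    Σ(broken) = 3210 kJ
  Bonds formed (products):
    C–C: 1 × 355 = 355
    C–H: 6 × 405 = 2430
    C=C: 1 × 638 = 638
    Σ(formed) = 3423 kJ
  ΔH_A = 3210 − 3423 = −213 kJ
Reaction B:
  Bonds broken (reactants):
    C–C: 2 × 355 = 710
    C–H: 8 × 405 = 3240
    C=C: 1 × 638 = 638
    H–F: 1 × 550 = 550
    Σ(broken) = 5138 kJ
  Bonds formed (products):
    C–C: 3 × 355 = 1065
    C–F: 1 × 477 = 477
    C–H: 9 × 405 = 3645
    Σ(formed) = 5187 kJ
  ΔH_B = 5138 − 5187 = −49 kJ
ΔH_A − ΔH_B = −164 kJ, so reaction A has the more negative ΔH; |ΔH_A − ΔH_B| = 164 kJ.

Reaction A, by 164 kJ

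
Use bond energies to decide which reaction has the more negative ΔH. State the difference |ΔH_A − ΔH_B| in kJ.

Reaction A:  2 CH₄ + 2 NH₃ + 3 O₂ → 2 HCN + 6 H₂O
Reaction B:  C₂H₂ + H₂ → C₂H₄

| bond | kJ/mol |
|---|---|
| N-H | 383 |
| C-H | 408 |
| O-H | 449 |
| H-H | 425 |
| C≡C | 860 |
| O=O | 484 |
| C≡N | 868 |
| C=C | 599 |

Reaction A:
  Bonds broken (reactants):
    C-H: 8 × 408 = 3264
    N-H: 6 × 383 = 2298
    O=O: 3 × 484 = 1452
    Σ(broken) = 7014 kJ
  Bonds formed (products):
    C≡N: 2 × 868 = 1736
    C-H: 2 × 408 = 816
    O-H: 12 × 449 = 5388
    Σ(formed) = 7940 kJ
  ΔH_A = 7014 − 7940 = −926 kJ
Reaction B:
  Bonds broken (reactants):
    C≡C: 1 × 860 = 860
    C-H: 2 × 408 = 816
    H-H: 1 × 425 = 425
    Σ(broken) = 2101 kJ
  Bonds formed (products):
    C-H: 4 × 408 = 1632
    C=C: 1 × 599 = 599
    Σ(formed) = 2231 kJ
  ΔH_B = 2101 − 2231 = −130 kJ
ΔH_A − ΔH_B = −796 kJ, so reaction A has the more negative ΔH; |ΔH_A − ΔH_B| = 796 kJ.

Reaction A, by 796 kJ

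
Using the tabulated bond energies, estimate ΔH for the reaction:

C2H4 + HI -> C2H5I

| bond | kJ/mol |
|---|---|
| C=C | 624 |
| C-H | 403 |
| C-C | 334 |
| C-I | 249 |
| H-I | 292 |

ΔH ≈ −70 kJ

Bonds broken (reactants):
  C-H: 4 × 403 = 1612
  C=C: 1 × 624 = 624
  H-I: 1 × 292 = 292
  Σ(broken) = 2528 kJ
Bonds formed (products):
  C-C: 1 × 334 = 334
  C-H: 5 × 403 = 2015
  C-I: 1 × 249 = 249
  Σ(formed) = 2598 kJ
ΔH = Σ(broken) − Σ(formed) = 2528 − 2598 = −70 kJ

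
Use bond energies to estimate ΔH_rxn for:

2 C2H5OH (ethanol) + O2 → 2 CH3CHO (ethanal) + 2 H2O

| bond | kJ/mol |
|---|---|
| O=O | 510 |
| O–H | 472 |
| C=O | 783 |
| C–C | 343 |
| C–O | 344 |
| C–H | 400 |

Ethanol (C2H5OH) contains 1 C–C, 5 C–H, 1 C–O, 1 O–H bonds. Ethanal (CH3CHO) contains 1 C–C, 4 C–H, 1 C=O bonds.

ΔH ≈ −512 kJ

Bonds broken (reactants):
  C–C: 2 × 343 = 686
  C–H: 10 × 400 = 4000
  C–O: 2 × 344 = 688
  O–H: 2 × 472 = 944
  O=O: 1 × 510 = 510
  Σ(broken) = 6828 kJ
Bonds formed (products):
  C–C: 2 × 343 = 686
  C–H: 8 × 400 = 3200
  C=O: 2 × 783 = 1566
  O–H: 4 × 472 = 1888
  Σ(formed) = 7340 kJ
ΔH = Σ(broken) − Σ(formed) = 6828 − 7340 = −512 kJ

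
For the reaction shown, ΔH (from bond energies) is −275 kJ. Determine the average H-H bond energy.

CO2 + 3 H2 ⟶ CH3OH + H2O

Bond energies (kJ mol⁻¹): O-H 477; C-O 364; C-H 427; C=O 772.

Let D be the H-H bond energy.
Σ(broken) = 2×772 + 3×D = 1544 + 3D
Σ(formed) = 3×427 + 1×364 + 3×477 = 3076
ΔH = Σ(broken) − Σ(formed) = (1544 + 3D) − (3076) = −1532 + 3D
Setting this equal to −275 kJ gives 3D = 1257, so D = 419 kJ/mol.

D(H-H) ≈ 419 kJ/mol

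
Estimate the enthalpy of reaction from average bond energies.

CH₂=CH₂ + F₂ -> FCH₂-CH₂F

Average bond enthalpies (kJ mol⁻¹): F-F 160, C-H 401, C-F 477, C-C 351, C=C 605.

ΔH ≈ −540 kJ

Bonds broken (reactants):
  C-H: 4 × 401 = 1604
  C=C: 1 × 605 = 605
  F-F: 1 × 160 = 160
  Σ(broken) = 2369 kJ
Bonds formed (products):
  C-C: 1 × 351 = 351
  C-F: 2 × 477 = 954
  C-H: 4 × 401 = 1604
  Σ(formed) = 2909 kJ
ΔH = Σ(broken) − Σ(formed) = 2369 − 2909 = −540 kJ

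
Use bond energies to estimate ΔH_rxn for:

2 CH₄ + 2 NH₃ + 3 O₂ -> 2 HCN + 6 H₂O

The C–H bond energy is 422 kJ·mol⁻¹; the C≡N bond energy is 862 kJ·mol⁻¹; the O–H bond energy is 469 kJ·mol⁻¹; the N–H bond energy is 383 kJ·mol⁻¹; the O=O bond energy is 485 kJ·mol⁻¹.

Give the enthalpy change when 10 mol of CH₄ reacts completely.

ΔH = −5335 kJ

Bonds broken (reactants):
  C–H: 8 × 422 = 3376
  N–H: 6 × 383 = 2298
  O=O: 3 × 485 = 1455
  Σ(broken) = 7129 kJ
Bonds formed (products):
  C≡N: 2 × 862 = 1724
  C–H: 2 × 422 = 844
  O–H: 12 × 469 = 5628
  Σ(formed) = 8196 kJ
ΔH = Σ(broken) − Σ(formed) = 7129 − 8196 = −1067 kJ
For 5× the reaction as written: 5 × (−1067) = −5335 kJ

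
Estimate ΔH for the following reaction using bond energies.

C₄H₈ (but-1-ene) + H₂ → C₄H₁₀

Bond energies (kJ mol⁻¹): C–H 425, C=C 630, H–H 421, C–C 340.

ΔH ≈ −139 kJ

Bonds broken (reactants):
  C–C: 2 × 340 = 680
  C–H: 8 × 425 = 3400
  C=C: 1 × 630 = 630
  H–H: 1 × 421 = 421
  Σ(broken) = 5131 kJ
Bonds formed (products):
  C–C: 3 × 340 = 1020
  C–H: 10 × 425 = 4250
  Σ(formed) = 5270 kJ
ΔH = Σ(broken) − Σ(formed) = 5131 − 5270 = −139 kJ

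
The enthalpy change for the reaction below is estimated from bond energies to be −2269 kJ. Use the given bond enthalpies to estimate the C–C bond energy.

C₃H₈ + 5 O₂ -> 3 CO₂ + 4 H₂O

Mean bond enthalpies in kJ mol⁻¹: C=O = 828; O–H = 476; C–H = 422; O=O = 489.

Let D be the C–C bond energy.
Σ(broken) = 2×D + 8×422 + 5×489 = 5821 + 2D
Σ(formed) = 6×828 + 8×476 = 8776
ΔH = Σ(broken) − Σ(formed) = (5821 + 2D) − (8776) = −2955 + 2D
Setting this equal to −2269 kJ gives 2D = 686, so D = 343 kJ/mol.

D(C–C) ≈ 343 kJ/mol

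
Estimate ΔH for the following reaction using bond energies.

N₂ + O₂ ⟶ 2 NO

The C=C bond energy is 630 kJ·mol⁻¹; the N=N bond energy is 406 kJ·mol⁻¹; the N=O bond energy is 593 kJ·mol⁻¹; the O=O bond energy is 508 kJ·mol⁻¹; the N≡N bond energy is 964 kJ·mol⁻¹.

ΔH ≈ +286 kJ

Bonds broken (reactants):
  N≡N: 1 × 964 = 964
  O=O: 1 × 508 = 508
  Σ(broken) = 1472 kJ
Bonds formed (products):
  N=O: 2 × 593 = 1186
  Σ(formed) = 1186 kJ
ΔH = Σ(broken) − Σ(formed) = 1472 − 1186 = +286 kJ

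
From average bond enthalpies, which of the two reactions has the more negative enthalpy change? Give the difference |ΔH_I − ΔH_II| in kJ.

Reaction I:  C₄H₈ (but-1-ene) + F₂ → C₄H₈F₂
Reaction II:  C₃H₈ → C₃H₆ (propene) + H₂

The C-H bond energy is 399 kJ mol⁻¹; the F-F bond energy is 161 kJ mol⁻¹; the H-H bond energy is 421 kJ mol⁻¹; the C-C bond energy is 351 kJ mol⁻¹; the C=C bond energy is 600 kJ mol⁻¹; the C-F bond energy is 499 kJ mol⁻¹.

Reaction I:
  Bonds broken (reactants):
    C-C: 2 × 351 = 702
    C-H: 8 × 399 = 3192
    C=C: 1 × 600 = 600
    F-F: 1 × 161 = 161
    Σ(broken) = 4655 kJ
  Bonds formed (products):
    C-C: 3 × 351 = 1053
    C-F: 2 × 499 = 998
    C-H: 8 × 399 = 3192
    Σ(formed) = 5243 kJ
  ΔH_I = 4655 − 5243 = −588 kJ
Reaction II:
  Bonds broken (reactants):
    C-C: 2 × 351 = 702
    C-H: 8 × 399 = 3192
    Σ(broken) = 3894 kJ
  Bonds formed (products):
    C-C: 1 × 351 = 351
    C-H: 6 × 399 = 2394
    C=C: 1 × 600 = 600
    H-H: 1 × 421 = 421
    Σ(formed) = 3766 kJ
  ΔH_II = 3894 − 3766 = +128 kJ
ΔH_I − ΔH_II = −716 kJ, so reaction I has the more negative ΔH; |ΔH_I − ΔH_II| = 716 kJ.

Reaction I, by 716 kJ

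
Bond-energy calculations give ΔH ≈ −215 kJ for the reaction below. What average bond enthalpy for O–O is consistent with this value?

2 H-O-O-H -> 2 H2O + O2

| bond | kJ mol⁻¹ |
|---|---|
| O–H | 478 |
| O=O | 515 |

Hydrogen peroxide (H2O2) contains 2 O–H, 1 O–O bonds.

D(O–O) ≈ 150 kJ/mol

Let D be the O–O bond energy.
Σ(broken) = 4×478 + 2×D = 1912 + 2D
Σ(formed) = 4×478 + 1×515 = 2427
ΔH = Σ(broken) − Σ(formed) = (1912 + 2D) − (2427) = −515 + 2D
Setting this equal to −215 kJ gives 2D = 300, so D = 150 kJ/mol.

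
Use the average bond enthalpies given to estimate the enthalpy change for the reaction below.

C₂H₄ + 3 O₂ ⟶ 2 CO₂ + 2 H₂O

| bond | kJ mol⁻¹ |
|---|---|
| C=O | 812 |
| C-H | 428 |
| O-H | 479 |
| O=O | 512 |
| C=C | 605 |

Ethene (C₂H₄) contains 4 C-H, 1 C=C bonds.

Bonds broken (reactants):
  C-H: 4 × 428 = 1712
  C=C: 1 × 605 = 605
  O=O: 3 × 512 = 1536
  Σ(broken) = 3853 kJ
Bonds formed (products):
  C=O: 4 × 812 = 3248
  O-H: 4 × 479 = 1916
  Σ(formed) = 5164 kJ
ΔH = Σ(broken) − Σ(formed) = 3853 − 5164 = −1311 kJ

ΔH ≈ −1311 kJ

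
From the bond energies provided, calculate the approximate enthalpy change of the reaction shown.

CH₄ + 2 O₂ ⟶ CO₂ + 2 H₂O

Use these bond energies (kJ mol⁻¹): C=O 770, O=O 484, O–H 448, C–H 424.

ΔH ≈ −668 kJ

Bonds broken (reactants):
  C–H: 4 × 424 = 1696
  O=O: 2 × 484 = 968
  Σ(broken) = 2664 kJ
Bonds formed (products):
  C=O: 2 × 770 = 1540
  O–H: 4 × 448 = 1792
  Σ(formed) = 3332 kJ
ΔH = Σ(broken) − Σ(formed) = 2664 − 3332 = −668 kJ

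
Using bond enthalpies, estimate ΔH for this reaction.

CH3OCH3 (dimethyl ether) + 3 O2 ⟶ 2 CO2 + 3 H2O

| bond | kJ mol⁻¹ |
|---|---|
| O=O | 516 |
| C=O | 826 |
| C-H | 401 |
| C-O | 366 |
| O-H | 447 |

ΔH ≈ −1300 kJ

Bonds broken (reactants):
  C-H: 6 × 401 = 2406
  C-O: 2 × 366 = 732
  O=O: 3 × 516 = 1548
  Σ(broken) = 4686 kJ
Bonds formed (products):
  C=O: 4 × 826 = 3304
  O-H: 6 × 447 = 2682
  Σ(formed) = 5986 kJ
ΔH = Σ(broken) − Σ(formed) = 4686 − 5986 = −1300 kJ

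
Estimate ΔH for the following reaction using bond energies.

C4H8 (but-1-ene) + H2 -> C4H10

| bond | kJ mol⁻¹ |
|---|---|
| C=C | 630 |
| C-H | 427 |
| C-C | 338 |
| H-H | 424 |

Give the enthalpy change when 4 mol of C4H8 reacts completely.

Bonds broken (reactants):
  C-C: 2 × 338 = 676
  C-H: 8 × 427 = 3416
  C=C: 1 × 630 = 630
  H-H: 1 × 424 = 424
  Σ(broken) = 5146 kJ
Bonds formed (products):
  C-C: 3 × 338 = 1014
  C-H: 10 × 427 = 4270
  Σ(formed) = 5284 kJ
ΔH = Σ(broken) − Σ(formed) = 5146 − 5284 = −138 kJ
For 4× the reaction as written: 4 × (−138) = −552 kJ

ΔH = −552 kJ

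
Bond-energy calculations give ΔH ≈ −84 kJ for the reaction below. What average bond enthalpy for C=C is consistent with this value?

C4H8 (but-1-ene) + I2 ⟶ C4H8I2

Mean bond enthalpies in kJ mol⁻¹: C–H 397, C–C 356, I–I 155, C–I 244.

Let D be the C=C bond energy.
Σ(broken) = 2×356 + 8×397 + 1×D + 1×155 = 4043 + D
Σ(formed) = 3×356 + 8×397 + 2×244 = 4732
ΔH = Σ(broken) − Σ(formed) = (4043 + D) − (4732) = −689 + D
Setting this equal to −84 kJ gives D = 605 kJ/mol.

D(C=C) ≈ 605 kJ/mol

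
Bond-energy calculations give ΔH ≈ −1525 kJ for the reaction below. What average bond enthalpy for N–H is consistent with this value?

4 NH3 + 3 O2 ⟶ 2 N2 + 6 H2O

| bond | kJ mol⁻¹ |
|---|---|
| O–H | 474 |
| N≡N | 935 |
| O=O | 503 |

Let D be the N–H bond energy.
Σ(broken) = 12×D + 3×503 = 1509 + 12D
Σ(formed) = 2×935 + 12×474 = 7558
ΔH = Σ(broken) − Σ(formed) = (1509 + 12D) − (7558) = −6049 + 12D
Setting this equal to −1525 kJ gives 12D = 4524, so D = 377 kJ/mol.

D(N–H) ≈ 377 kJ/mol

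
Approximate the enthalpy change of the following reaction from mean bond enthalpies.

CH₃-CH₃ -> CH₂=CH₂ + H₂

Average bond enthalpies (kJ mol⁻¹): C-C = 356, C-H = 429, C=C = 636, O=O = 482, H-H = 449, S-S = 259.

ΔH ≈ +129 kJ

Bonds broken (reactants):
  C-C: 1 × 356 = 356
  C-H: 6 × 429 = 2574
  Σ(broken) = 2930 kJ
Bonds formed (products):
  C-H: 4 × 429 = 1716
  C=C: 1 × 636 = 636
  H-H: 1 × 449 = 449
  Σ(formed) = 2801 kJ
ΔH = Σ(broken) − Σ(formed) = 2930 − 2801 = +129 kJ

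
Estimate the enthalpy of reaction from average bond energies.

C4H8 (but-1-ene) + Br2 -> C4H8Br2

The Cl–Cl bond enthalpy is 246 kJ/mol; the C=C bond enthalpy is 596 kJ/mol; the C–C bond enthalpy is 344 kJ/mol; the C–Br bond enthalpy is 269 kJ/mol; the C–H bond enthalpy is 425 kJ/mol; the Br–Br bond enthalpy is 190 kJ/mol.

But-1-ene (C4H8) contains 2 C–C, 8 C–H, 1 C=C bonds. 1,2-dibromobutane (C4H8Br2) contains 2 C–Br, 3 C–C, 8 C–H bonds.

Bonds broken (reactants):
  Br–Br: 1 × 190 = 190
  C–C: 2 × 344 = 688
  C–H: 8 × 425 = 3400
  C=C: 1 × 596 = 596
  Σ(broken) = 4874 kJ
Bonds formed (products):
  C–Br: 2 × 269 = 538
  C–C: 3 × 344 = 1032
  C–H: 8 × 425 = 3400
  Σ(formed) = 4970 kJ
ΔH = Σ(broken) − Σ(formed) = 4874 − 4970 = −96 kJ

ΔH ≈ −96 kJ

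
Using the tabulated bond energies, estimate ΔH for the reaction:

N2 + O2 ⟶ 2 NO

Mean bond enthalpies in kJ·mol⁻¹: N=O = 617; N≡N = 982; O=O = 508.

ΔH ≈ +256 kJ

Bonds broken (reactants):
  N≡N: 1 × 982 = 982
  O=O: 1 × 508 = 508
  Σ(broken) = 1490 kJ
Bonds formed (products):
  N=O: 2 × 617 = 1234
  Σ(formed) = 1234 kJ
ΔH = Σ(broken) − Σ(formed) = 1490 − 1234 = +256 kJ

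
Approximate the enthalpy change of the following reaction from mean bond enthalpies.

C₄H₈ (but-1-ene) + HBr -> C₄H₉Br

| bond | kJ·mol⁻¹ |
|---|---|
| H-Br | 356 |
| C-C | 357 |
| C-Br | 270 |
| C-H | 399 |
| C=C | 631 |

Bonds broken (reactants):
  C-C: 2 × 357 = 714
  C-H: 8 × 399 = 3192
  C=C: 1 × 631 = 631
  H-Br: 1 × 356 = 356
  Σ(broken) = 4893 kJ
Bonds formed (products):
  C-Br: 1 × 270 = 270
  C-C: 3 × 357 = 1071
  C-H: 9 × 399 = 3591
  Σ(formed) = 4932 kJ
ΔH = Σ(broken) − Σ(formed) = 4893 − 4932 = −39 kJ

ΔH ≈ −39 kJ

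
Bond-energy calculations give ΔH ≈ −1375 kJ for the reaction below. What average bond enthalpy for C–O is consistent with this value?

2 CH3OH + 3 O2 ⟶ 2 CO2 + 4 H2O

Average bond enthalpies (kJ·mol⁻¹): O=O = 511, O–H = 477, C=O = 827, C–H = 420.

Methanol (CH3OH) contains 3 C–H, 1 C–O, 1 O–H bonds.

D(C–O) ≈ 371 kJ/mol

Let D be the C–O bond energy.
Σ(broken) = 6×420 + 2×D + 2×477 + 3×511 = 5007 + 2D
Σ(formed) = 4×827 + 8×477 = 7124
ΔH = Σ(broken) − Σ(formed) = (5007 + 2D) − (7124) = −2117 + 2D
Setting this equal to −1375 kJ gives 2D = 742, so D = 371 kJ/mol.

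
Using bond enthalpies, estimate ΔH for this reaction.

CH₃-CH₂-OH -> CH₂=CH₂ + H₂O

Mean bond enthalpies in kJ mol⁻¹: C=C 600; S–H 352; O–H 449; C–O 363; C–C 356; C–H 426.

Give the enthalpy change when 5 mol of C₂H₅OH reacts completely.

ΔH = +480 kJ

Bonds broken (reactants):
  C–C: 1 × 356 = 356
  C–H: 5 × 426 = 2130
  C–O: 1 × 363 = 363
  O–H: 1 × 449 = 449
  Σ(broken) = 3298 kJ
Bonds formed (products):
  C–H: 4 × 426 = 1704
  C=C: 1 × 600 = 600
  O–H: 2 × 449 = 898
  Σ(formed) = 3202 kJ
ΔH = Σ(broken) − Σ(formed) = 3298 − 3202 = +96 kJ
For 5× the reaction as written: 5 × (+96) = +480 kJ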